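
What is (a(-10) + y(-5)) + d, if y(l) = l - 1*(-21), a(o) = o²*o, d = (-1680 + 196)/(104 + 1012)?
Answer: -274907/279 ≈ -985.33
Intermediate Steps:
d = -371/279 (d = -1484/1116 = -1484*1/1116 = -371/279 ≈ -1.3297)
a(o) = o³
y(l) = 21 + l (y(l) = l + 21 = 21 + l)
(a(-10) + y(-5)) + d = ((-10)³ + (21 - 5)) - 371/279 = (-1000 + 16) - 371/279 = -984 - 371/279 = -274907/279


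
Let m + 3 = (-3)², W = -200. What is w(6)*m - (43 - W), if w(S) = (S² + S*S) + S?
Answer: 225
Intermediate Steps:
m = 6 (m = -3 + (-3)² = -3 + 9 = 6)
w(S) = S + 2*S² (w(S) = (S² + S²) + S = 2*S² + S = S + 2*S²)
w(6)*m - (43 - W) = (6*(1 + 2*6))*6 - (43 - 1*(-200)) = (6*(1 + 12))*6 - (43 + 200) = (6*13)*6 - 1*243 = 78*6 - 243 = 468 - 243 = 225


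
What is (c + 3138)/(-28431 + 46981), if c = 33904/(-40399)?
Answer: 1195643/7069825 ≈ 0.16912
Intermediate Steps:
c = -33904/40399 (c = 33904*(-1/40399) = -33904/40399 ≈ -0.83923)
(c + 3138)/(-28431 + 46981) = (-33904/40399 + 3138)/(-28431 + 46981) = (126738158/40399)/18550 = (126738158/40399)*(1/18550) = 1195643/7069825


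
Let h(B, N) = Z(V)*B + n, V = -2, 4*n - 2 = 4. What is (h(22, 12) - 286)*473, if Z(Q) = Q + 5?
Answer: -206701/2 ≈ -1.0335e+5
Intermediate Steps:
n = 3/2 (n = ½ + (¼)*4 = ½ + 1 = 3/2 ≈ 1.5000)
Z(Q) = 5 + Q
h(B, N) = 3/2 + 3*B (h(B, N) = (5 - 2)*B + 3/2 = 3*B + 3/2 = 3/2 + 3*B)
(h(22, 12) - 286)*473 = ((3/2 + 3*22) - 286)*473 = ((3/2 + 66) - 286)*473 = (135/2 - 286)*473 = -437/2*473 = -206701/2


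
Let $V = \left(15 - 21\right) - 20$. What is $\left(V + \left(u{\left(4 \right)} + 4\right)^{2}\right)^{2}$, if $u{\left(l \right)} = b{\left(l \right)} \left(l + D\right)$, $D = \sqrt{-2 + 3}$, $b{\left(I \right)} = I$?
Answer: $302500$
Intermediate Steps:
$V = -26$ ($V = -6 - 20 = -26$)
$D = 1$ ($D = \sqrt{1} = 1$)
$u{\left(l \right)} = l \left(1 + l\right)$ ($u{\left(l \right)} = l \left(l + 1\right) = l \left(1 + l\right)$)
$\left(V + \left(u{\left(4 \right)} + 4\right)^{2}\right)^{2} = \left(-26 + \left(4 \left(1 + 4\right) + 4\right)^{2}\right)^{2} = \left(-26 + \left(4 \cdot 5 + 4\right)^{2}\right)^{2} = \left(-26 + \left(20 + 4\right)^{2}\right)^{2} = \left(-26 + 24^{2}\right)^{2} = \left(-26 + 576\right)^{2} = 550^{2} = 302500$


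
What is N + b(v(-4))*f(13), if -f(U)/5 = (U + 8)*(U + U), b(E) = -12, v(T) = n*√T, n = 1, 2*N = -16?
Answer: 32752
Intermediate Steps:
N = -8 (N = (½)*(-16) = -8)
v(T) = √T (v(T) = 1*√T = √T)
f(U) = -10*U*(8 + U) (f(U) = -5*(U + 8)*(U + U) = -5*(8 + U)*2*U = -10*U*(8 + U))
N + b(v(-4))*f(13) = -8 - (-120)*13*(8 + 13) = -8 - (-120)*13*21 = -8 - 12*(-2730) = -8 + 32760 = 32752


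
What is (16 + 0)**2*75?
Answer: 19200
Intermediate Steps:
(16 + 0)**2*75 = 16**2*75 = 256*75 = 19200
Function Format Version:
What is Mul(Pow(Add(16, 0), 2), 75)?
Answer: 19200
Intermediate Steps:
Mul(Pow(Add(16, 0), 2), 75) = Mul(Pow(16, 2), 75) = Mul(256, 75) = 19200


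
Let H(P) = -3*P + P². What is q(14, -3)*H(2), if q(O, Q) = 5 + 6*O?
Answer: -178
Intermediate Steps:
H(P) = P² - 3*P
q(14, -3)*H(2) = (5 + 6*14)*(2*(-3 + 2)) = (5 + 84)*(2*(-1)) = 89*(-2) = -178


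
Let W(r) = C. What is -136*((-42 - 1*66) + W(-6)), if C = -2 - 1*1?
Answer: 15096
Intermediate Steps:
C = -3 (C = -2 - 1 = -3)
W(r) = -3
-136*((-42 - 1*66) + W(-6)) = -136*((-42 - 1*66) - 3) = -136*((-42 - 66) - 3) = -136*(-108 - 3) = -136*(-111) = 15096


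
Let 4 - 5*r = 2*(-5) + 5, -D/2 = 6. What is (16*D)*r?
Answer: -1728/5 ≈ -345.60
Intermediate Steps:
D = -12 (D = -2*6 = -12)
r = 9/5 (r = ⅘ - (2*(-5) + 5)/5 = ⅘ - (-10 + 5)/5 = ⅘ - ⅕*(-5) = ⅘ + 1 = 9/5 ≈ 1.8000)
(16*D)*r = (16*(-12))*(9/5) = -192*9/5 = -1728/5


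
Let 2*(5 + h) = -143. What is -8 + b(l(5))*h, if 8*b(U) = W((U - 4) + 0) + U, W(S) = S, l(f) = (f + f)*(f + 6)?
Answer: -4147/2 ≈ -2073.5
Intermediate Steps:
l(f) = 2*f*(6 + f) (l(f) = (2*f)*(6 + f) = 2*f*(6 + f))
h = -153/2 (h = -5 + (½)*(-143) = -5 - 143/2 = -153/2 ≈ -76.500)
b(U) = -½ + U/4 (b(U) = (((U - 4) + 0) + U)/8 = (((-4 + U) + 0) + U)/8 = ((-4 + U) + U)/8 = (-4 + 2*U)/8 = -½ + U/4)
-8 + b(l(5))*h = -8 + (-½ + (2*5*(6 + 5))/4)*(-153/2) = -8 + (-½ + (2*5*11)/4)*(-153/2) = -8 + (-½ + (¼)*110)*(-153/2) = -8 + (-½ + 55/2)*(-153/2) = -8 + 27*(-153/2) = -8 - 4131/2 = -4147/2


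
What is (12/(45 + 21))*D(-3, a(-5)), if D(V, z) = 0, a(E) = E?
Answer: 0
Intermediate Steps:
(12/(45 + 21))*D(-3, a(-5)) = (12/(45 + 21))*0 = (12/66)*0 = (12*(1/66))*0 = (2/11)*0 = 0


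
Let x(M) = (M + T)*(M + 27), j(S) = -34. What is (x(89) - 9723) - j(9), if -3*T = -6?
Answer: 867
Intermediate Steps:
T = 2 (T = -1/3*(-6) = 2)
x(M) = (2 + M)*(27 + M) (x(M) = (M + 2)*(M + 27) = (2 + M)*(27 + M))
(x(89) - 9723) - j(9) = ((54 + 89**2 + 29*89) - 9723) - 1*(-34) = ((54 + 7921 + 2581) - 9723) + 34 = (10556 - 9723) + 34 = 833 + 34 = 867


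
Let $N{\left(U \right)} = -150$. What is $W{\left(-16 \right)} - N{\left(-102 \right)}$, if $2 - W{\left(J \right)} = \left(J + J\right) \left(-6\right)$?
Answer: $-40$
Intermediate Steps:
$W{\left(J \right)} = 2 + 12 J$ ($W{\left(J \right)} = 2 - \left(J + J\right) \left(-6\right) = 2 - 2 J \left(-6\right) = 2 - - 12 J = 2 + 12 J$)
$W{\left(-16 \right)} - N{\left(-102 \right)} = \left(2 + 12 \left(-16\right)\right) - -150 = \left(2 - 192\right) + 150 = -190 + 150 = -40$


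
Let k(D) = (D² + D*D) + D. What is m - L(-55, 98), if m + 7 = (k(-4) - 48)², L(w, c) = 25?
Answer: 368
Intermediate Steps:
k(D) = D + 2*D² (k(D) = (D² + D²) + D = 2*D² + D = D + 2*D²)
m = 393 (m = -7 + (-4*(1 + 2*(-4)) - 48)² = -7 + (-4*(1 - 8) - 48)² = -7 + (-4*(-7) - 48)² = -7 + (28 - 48)² = -7 + (-20)² = -7 + 400 = 393)
m - L(-55, 98) = 393 - 1*25 = 393 - 25 = 368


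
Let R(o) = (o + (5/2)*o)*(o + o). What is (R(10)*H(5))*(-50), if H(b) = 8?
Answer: -280000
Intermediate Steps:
R(o) = 7*o**2 (R(o) = (o + (5*(1/2))*o)*(2*o) = (o + 5*o/2)*(2*o) = (7*o/2)*(2*o) = 7*o**2)
(R(10)*H(5))*(-50) = ((7*10**2)*8)*(-50) = ((7*100)*8)*(-50) = (700*8)*(-50) = 5600*(-50) = -280000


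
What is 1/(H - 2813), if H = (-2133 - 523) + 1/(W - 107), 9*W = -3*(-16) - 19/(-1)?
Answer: -896/4900233 ≈ -0.00018285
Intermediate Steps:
W = 67/9 (W = (-3*(-16) - 19/(-1))/9 = (48 - 19*(-1))/9 = (48 + 19)/9 = (1/9)*67 = 67/9 ≈ 7.4444)
H = -2379785/896 (H = (-2133 - 523) + 1/(67/9 - 107) = -2656 + 1/(-896/9) = -2656 - 9/896 = -2379785/896 ≈ -2656.0)
1/(H - 2813) = 1/(-2379785/896 - 2813) = 1/(-4900233/896) = -896/4900233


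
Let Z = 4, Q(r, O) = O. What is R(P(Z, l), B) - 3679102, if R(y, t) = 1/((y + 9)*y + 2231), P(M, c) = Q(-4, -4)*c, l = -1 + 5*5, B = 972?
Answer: -38935936465/10583 ≈ -3.6791e+6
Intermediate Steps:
l = 24 (l = -1 + 25 = 24)
P(M, c) = -4*c
R(y, t) = 1/(2231 + y*(9 + y)) (R(y, t) = 1/((9 + y)*y + 2231) = 1/(y*(9 + y) + 2231) = 1/(2231 + y*(9 + y)))
R(P(Z, l), B) - 3679102 = 1/(2231 + (-4*24)**2 + 9*(-4*24)) - 3679102 = 1/(2231 + (-96)**2 + 9*(-96)) - 3679102 = 1/(2231 + 9216 - 864) - 3679102 = 1/10583 - 3679102 = -38935936465/10583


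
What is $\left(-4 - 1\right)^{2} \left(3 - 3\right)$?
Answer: $0$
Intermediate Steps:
$\left(-4 - 1\right)^{2} \left(3 - 3\right) = \left(-5\right)^{2} \cdot 0 = 25 \cdot 0 = 0$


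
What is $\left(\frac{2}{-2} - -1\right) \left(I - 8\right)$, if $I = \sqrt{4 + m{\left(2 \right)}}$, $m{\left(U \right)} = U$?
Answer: $0$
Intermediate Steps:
$I = \sqrt{6}$ ($I = \sqrt{4 + 2} = \sqrt{6} \approx 2.4495$)
$\left(\frac{2}{-2} - -1\right) \left(I - 8\right) = \left(\frac{2}{-2} - -1\right) \left(\sqrt{6} - 8\right) = \left(2 \left(- \frac{1}{2}\right) + 1\right) \left(-8 + \sqrt{6}\right) = \left(-1 + 1\right) \left(-8 + \sqrt{6}\right) = 0 \left(-8 + \sqrt{6}\right) = 0$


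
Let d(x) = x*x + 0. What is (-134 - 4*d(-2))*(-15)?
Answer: 2250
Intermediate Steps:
d(x) = x**2 (d(x) = x**2 + 0 = x**2)
(-134 - 4*d(-2))*(-15) = (-134 - 4*(-2)**2)*(-15) = (-134 - 4*4)*(-15) = (-134 - 16)*(-15) = -150*(-15) = 2250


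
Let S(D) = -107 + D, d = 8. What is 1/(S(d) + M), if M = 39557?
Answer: 1/39458 ≈ 2.5343e-5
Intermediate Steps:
1/(S(d) + M) = 1/((-107 + 8) + 39557) = 1/(-99 + 39557) = 1/39458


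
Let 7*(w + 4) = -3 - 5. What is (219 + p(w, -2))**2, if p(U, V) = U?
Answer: 2241009/49 ≈ 45735.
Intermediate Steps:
w = -36/7 (w = -4 + (-3 - 5)/7 = -4 + (1/7)*(-8) = -4 - 8/7 = -36/7 ≈ -5.1429)
(219 + p(w, -2))**2 = (219 - 36/7)**2 = (1497/7)**2 = 2241009/49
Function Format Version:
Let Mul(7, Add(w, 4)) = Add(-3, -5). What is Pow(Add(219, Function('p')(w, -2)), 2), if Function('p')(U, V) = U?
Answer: Rational(2241009, 49) ≈ 45735.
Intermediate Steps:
w = Rational(-36, 7) (w = Add(-4, Mul(Rational(1, 7), Add(-3, -5))) = Add(-4, Mul(Rational(1, 7), -8)) = Add(-4, Rational(-8, 7)) = Rational(-36, 7) ≈ -5.1429)
Pow(Add(219, Function('p')(w, -2)), 2) = Pow(Add(219, Rational(-36, 7)), 2) = Pow(Rational(1497, 7), 2) = Rational(2241009, 49)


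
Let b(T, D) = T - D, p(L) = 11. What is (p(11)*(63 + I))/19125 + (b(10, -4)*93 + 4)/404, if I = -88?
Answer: 497323/154530 ≈ 3.2183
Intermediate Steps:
(p(11)*(63 + I))/19125 + (b(10, -4)*93 + 4)/404 = (11*(63 - 88))/19125 + ((10 - 1*(-4))*93 + 4)/404 = (11*(-25))*(1/19125) + ((10 + 4)*93 + 4)*(1/404) = -275*1/19125 + (14*93 + 4)*(1/404) = -11/765 + (1302 + 4)*(1/404) = -11/765 + 1306*(1/404) = -11/765 + 653/202 = 497323/154530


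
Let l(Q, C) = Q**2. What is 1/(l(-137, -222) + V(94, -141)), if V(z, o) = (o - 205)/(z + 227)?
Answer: 321/6024503 ≈ 5.3282e-5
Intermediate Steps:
V(z, o) = (-205 + o)/(227 + z)
1/(l(-137, -222) + V(94, -141)) = 1/((-137)**2 + (-205 - 141)/(227 + 94)) = 1/(18769 - 346/321) = 1/(6024503/321) = 321/6024503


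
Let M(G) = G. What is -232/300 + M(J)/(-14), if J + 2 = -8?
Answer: -31/525 ≈ -0.059048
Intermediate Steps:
J = -10 (J = -2 - 8 = -10)
-232/300 + M(J)/(-14) = -232/300 - 10/(-14) = -232*1/300 - 10*(-1/14) = -58/75 + 5/7 = -31/525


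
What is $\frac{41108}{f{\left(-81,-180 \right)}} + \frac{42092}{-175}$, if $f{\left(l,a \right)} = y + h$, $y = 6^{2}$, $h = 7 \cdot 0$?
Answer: $\frac{1419647}{1575} \approx 901.36$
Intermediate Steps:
$h = 0$
$y = 36$
$f{\left(l,a \right)} = 36$ ($f{\left(l,a \right)} = 36 + 0 = 36$)
$\frac{41108}{f{\left(-81,-180 \right)}} + \frac{42092}{-175} = \frac{41108}{36} + \frac{42092}{-175} = 41108 \cdot \frac{1}{36} + 42092 \left(- \frac{1}{175}\right) = \frac{10277}{9} - \frac{42092}{175} = \frac{1419647}{1575}$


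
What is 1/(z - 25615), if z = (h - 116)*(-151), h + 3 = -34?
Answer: -1/2512 ≈ -0.00039809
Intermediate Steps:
h = -37 (h = -3 - 34 = -37)
z = 23103 (z = (-37 - 116)*(-151) = -153*(-151) = 23103)
1/(z - 25615) = 1/(23103 - 25615) = 1/(-2512) = -1/2512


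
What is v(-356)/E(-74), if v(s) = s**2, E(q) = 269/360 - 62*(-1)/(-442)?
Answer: 10083116160/48289 ≈ 2.0881e+5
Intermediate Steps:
E(q) = 48289/79560 (E(q) = 269*(1/360) + 62*(-1/442) = 269/360 - 31/221 = 48289/79560)
v(-356)/E(-74) = (-356)**2/(48289/79560) = 126736*(79560/48289) = 10083116160/48289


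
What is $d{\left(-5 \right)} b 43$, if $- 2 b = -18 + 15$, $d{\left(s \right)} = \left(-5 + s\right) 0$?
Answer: $0$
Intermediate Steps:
$d{\left(s \right)} = 0$
$b = \frac{3}{2}$ ($b = - \frac{-18 + 15}{2} = \left(- \frac{1}{2}\right) \left(-3\right) = \frac{3}{2} \approx 1.5$)
$d{\left(-5 \right)} b 43 = 0 \cdot \frac{3}{2} \cdot 43 = 0 \cdot 43 = 0$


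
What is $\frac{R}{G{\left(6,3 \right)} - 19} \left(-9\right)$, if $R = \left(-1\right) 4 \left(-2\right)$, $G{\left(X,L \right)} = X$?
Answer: $\frac{72}{13} \approx 5.5385$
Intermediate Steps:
$R = 8$ ($R = \left(-4\right) \left(-2\right) = 8$)
$\frac{R}{G{\left(6,3 \right)} - 19} \left(-9\right) = \frac{8}{6 - 19} \left(-9\right) = \frac{8}{-13} \left(-9\right) = 8 \left(- \frac{1}{13}\right) \left(-9\right) = \left(- \frac{8}{13}\right) \left(-9\right) = \frac{72}{13}$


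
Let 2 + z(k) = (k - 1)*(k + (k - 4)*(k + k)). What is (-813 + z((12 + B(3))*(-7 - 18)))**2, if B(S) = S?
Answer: 11392961150974225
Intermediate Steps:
z(k) = -2 + (-1 + k)*(k + 2*k*(-4 + k)) (z(k) = -2 + (k - 1)*(k + (k - 4)*(k + k)) = -2 + (-1 + k)*(k + (-4 + k)*(2*k)) = -2 + (-1 + k)*(k + 2*k*(-4 + k)))
(-813 + z((12 + B(3))*(-7 - 18)))**2 = (-813 + (-2 - 9*(-7 - 18)**2*(12 + 3)**2 + 2*((12 + 3)*(-7 - 18))**3 + 7*((12 + 3)*(-7 - 18))))**2 = (-813 + (-2 - 9*(15*(-25))**2 + 2*(15*(-25))**3 + 7*(15*(-25))))**2 = (-813 + (-2 - 9*(-375)**2 + 2*(-375)**3 + 7*(-375)))**2 = (-813 + (-2 - 9*140625 + 2*(-52734375) - 2625))**2 = (-813 + (-2 - 1265625 - 105468750 - 2625))**2 = (-813 - 106737002)**2 = (-106737815)**2 = 11392961150974225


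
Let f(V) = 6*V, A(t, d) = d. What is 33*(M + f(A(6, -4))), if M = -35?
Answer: -1947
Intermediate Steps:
33*(M + f(A(6, -4))) = 33*(-35 + 6*(-4)) = 33*(-35 - 24) = 33*(-59) = -1947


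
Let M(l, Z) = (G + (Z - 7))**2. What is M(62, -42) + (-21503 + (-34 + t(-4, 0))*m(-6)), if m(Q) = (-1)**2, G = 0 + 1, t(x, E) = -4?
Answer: -19237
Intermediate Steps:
G = 1
m(Q) = 1
M(l, Z) = (-6 + Z)**2 (M(l, Z) = (1 + (Z - 7))**2 = (1 + (-7 + Z))**2 = (-6 + Z)**2)
M(62, -42) + (-21503 + (-34 + t(-4, 0))*m(-6)) = (-6 - 42)**2 + (-21503 + (-34 - 4)*1) = (-48)**2 + (-21503 - 38*1) = 2304 + (-21503 - 38) = 2304 - 21541 = -19237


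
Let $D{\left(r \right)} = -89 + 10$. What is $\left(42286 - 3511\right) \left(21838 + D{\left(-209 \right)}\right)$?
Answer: $843705225$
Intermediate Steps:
$D{\left(r \right)} = -79$
$\left(42286 - 3511\right) \left(21838 + D{\left(-209 \right)}\right) = \left(42286 - 3511\right) \left(21838 - 79\right) = 38775 \cdot 21759 = 843705225$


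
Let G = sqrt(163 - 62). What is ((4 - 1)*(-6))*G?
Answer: -18*sqrt(101) ≈ -180.90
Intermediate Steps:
G = sqrt(101) ≈ 10.050
((4 - 1)*(-6))*G = ((4 - 1)*(-6))*sqrt(101) = (3*(-6))*sqrt(101) = -18*sqrt(101)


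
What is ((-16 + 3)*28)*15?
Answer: -5460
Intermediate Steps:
((-16 + 3)*28)*15 = -13*28*15 = -364*15 = -5460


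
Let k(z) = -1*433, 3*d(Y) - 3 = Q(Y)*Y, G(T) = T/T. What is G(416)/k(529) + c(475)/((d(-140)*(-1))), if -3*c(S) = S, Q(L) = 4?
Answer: -206232/241181 ≈ -0.85509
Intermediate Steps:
c(S) = -S/3
G(T) = 1
d(Y) = 1 + 4*Y/3 (d(Y) = 1 + (4*Y)/3 = 1 + 4*Y/3)
k(z) = -433
G(416)/k(529) + c(475)/((d(-140)*(-1))) = 1/(-433) + (-⅓*475)/(((1 + (4/3)*(-140))*(-1))) = 1*(-1/433) - 475*(-1/(1 - 560/3))/3 = -1/433 - 475/(3*((-557/3*(-1)))) = -1/433 - 475/(3*557/3) = -1/433 - 475/3*3/557 = -1/433 - 475/557 = -206232/241181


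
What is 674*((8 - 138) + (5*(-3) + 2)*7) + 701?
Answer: -148253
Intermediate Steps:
674*((8 - 138) + (5*(-3) + 2)*7) + 701 = 674*(-130 + (-15 + 2)*7) + 701 = 674*(-130 - 13*7) + 701 = 674*(-130 - 91) + 701 = 674*(-221) + 701 = -148954 + 701 = -148253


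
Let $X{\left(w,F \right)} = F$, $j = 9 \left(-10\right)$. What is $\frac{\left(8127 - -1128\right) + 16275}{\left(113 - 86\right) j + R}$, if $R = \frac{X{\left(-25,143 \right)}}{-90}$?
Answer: $- \frac{2297700}{218843} \approx -10.499$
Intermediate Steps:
$j = -90$
$R = - \frac{143}{90}$ ($R = \frac{143}{-90} = 143 \left(- \frac{1}{90}\right) = - \frac{143}{90} \approx -1.5889$)
$\frac{\left(8127 - -1128\right) + 16275}{\left(113 - 86\right) j + R} = \frac{\left(8127 - -1128\right) + 16275}{\left(113 - 86\right) \left(-90\right) - \frac{143}{90}} = \frac{\left(8127 + 1128\right) + 16275}{27 \left(-90\right) - \frac{143}{90}} = \frac{9255 + 16275}{-2430 - \frac{143}{90}} = \frac{25530}{- \frac{218843}{90}} = 25530 \left(- \frac{90}{218843}\right) = - \frac{2297700}{218843}$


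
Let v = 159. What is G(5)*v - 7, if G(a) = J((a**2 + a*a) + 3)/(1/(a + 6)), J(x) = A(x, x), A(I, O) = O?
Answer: 92690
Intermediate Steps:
J(x) = x
G(a) = (3 + 2*a**2)*(6 + a) (G(a) = ((a**2 + a*a) + 3)/(1/(a + 6)) = ((a**2 + a**2) + 3)/(1/(6 + a)) = (2*a**2 + 3)*(6 + a) = (3 + 2*a**2)*(6 + a))
G(5)*v - 7 = ((3 + 2*5**2)*(6 + 5))*159 - 7 = ((3 + 2*25)*11)*159 - 7 = ((3 + 50)*11)*159 - 7 = (53*11)*159 - 7 = 583*159 - 7 = 92697 - 7 = 92690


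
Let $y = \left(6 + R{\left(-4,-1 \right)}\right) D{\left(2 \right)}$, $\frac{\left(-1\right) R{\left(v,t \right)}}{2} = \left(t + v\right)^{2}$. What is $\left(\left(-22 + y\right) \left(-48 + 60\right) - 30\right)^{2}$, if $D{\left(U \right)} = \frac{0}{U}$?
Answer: $86436$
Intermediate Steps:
$D{\left(U \right)} = 0$
$R{\left(v,t \right)} = - 2 \left(t + v\right)^{2}$
$y = 0$ ($y = \left(6 - 2 \left(-1 - 4\right)^{2}\right) 0 = \left(6 - 2 \left(-5\right)^{2}\right) 0 = \left(6 - 50\right) 0 = \left(-44\right) 0 = 0$)
$\left(\left(-22 + y\right) \left(-48 + 60\right) - 30\right)^{2} = \left(\left(-22 + 0\right) \left(-48 + 60\right) - 30\right)^{2} = \left(\left(-22\right) 12 - 30\right)^{2} = \left(-264 - 30\right)^{2} = \left(-294\right)^{2} = 86436$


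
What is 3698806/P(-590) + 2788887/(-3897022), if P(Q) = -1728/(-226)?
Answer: 407204173649837/841756752 ≈ 4.8376e+5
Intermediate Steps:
P(Q) = 864/113 (P(Q) = -1728*(-1/226) = 864/113)
3698806/P(-590) + 2788887/(-3897022) = 3698806/(864/113) + 2788887/(-3897022) = 3698806*(113/864) + 2788887*(-1/3897022) = 208982539/432 - 2788887/3897022 = 407204173649837/841756752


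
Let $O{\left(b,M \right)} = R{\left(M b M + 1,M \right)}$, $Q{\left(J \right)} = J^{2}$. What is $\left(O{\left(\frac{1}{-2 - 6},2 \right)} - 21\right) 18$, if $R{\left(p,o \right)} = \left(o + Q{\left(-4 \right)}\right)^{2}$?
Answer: $5454$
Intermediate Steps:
$R{\left(p,o \right)} = \left(16 + o\right)^{2}$ ($R{\left(p,o \right)} = \left(o + \left(-4\right)^{2}\right)^{2} = \left(o + 16\right)^{2} = \left(16 + o\right)^{2}$)
$O{\left(b,M \right)} = \left(16 + M\right)^{2}$
$\left(O{\left(\frac{1}{-2 - 6},2 \right)} - 21\right) 18 = \left(\left(16 + 2\right)^{2} - 21\right) 18 = \left(18^{2} - 21\right) 18 = \left(324 - 21\right) 18 = 303 \cdot 18 = 5454$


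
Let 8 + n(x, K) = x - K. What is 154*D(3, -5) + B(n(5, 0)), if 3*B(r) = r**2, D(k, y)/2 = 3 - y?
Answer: 2467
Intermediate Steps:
n(x, K) = -8 + x - K (n(x, K) = -8 + (x - K) = -8 + x - K)
D(k, y) = 6 - 2*y (D(k, y) = 2*(3 - y) = 6 - 2*y)
B(r) = r**2/3
154*D(3, -5) + B(n(5, 0)) = 154*(6 - 2*(-5)) + (-8 + 5 - 1*0)**2/3 = 154*(6 + 10) + (-8 + 5 + 0)**2/3 = 154*16 + (1/3)*(-3)**2 = 2464 + (1/3)*9 = 2464 + 3 = 2467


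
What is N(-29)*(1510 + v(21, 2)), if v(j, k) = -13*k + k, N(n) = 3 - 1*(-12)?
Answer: 22290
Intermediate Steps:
N(n) = 15 (N(n) = 3 + 12 = 15)
v(j, k) = -12*k
N(-29)*(1510 + v(21, 2)) = 15*(1510 - 12*2) = 15*(1510 - 24) = 15*1486 = 22290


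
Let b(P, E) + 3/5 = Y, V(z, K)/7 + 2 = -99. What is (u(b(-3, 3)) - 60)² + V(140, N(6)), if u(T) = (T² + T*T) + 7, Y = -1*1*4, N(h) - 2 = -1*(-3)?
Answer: -370586/625 ≈ -592.94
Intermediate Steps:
N(h) = 5 (N(h) = 2 - 1*(-3) = 2 + 3 = 5)
V(z, K) = -707 (V(z, K) = -14 + 7*(-99) = -14 - 693 = -707)
Y = -4 (Y = -1*4 = -4)
b(P, E) = -23/5 (b(P, E) = -⅗ - 4 = -23/5)
u(T) = 7 + 2*T² (u(T) = (T² + T²) + 7 = 2*T² + 7 = 7 + 2*T²)
(u(b(-3, 3)) - 60)² + V(140, N(6)) = ((7 + 2*(-23/5)²) - 60)² - 707 = ((7 + 2*(529/25)) - 60)² - 707 = ((7 + 1058/25) - 60)² - 707 = (1233/25 - 60)² - 707 = (-267/25)² - 707 = 71289/625 - 707 = -370586/625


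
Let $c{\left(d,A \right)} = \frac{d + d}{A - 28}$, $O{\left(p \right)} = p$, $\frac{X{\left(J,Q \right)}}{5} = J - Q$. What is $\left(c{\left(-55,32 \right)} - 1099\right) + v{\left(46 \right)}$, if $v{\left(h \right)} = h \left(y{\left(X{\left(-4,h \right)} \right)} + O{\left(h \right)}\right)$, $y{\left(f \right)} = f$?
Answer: $- \frac{21021}{2} \approx -10511.0$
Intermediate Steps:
$X{\left(J,Q \right)} = - 5 Q + 5 J$ ($X{\left(J,Q \right)} = 5 \left(J - Q\right) = - 5 Q + 5 J$)
$v{\left(h \right)} = h \left(-20 - 4 h\right)$ ($v{\left(h \right)} = h \left(\left(- 5 h + 5 \left(-4\right)\right) + h\right) = h \left(\left(- 5 h - 20\right) + h\right) = h \left(\left(-20 - 5 h\right) + h\right) = h \left(-20 - 4 h\right)$)
$c{\left(d,A \right)} = \frac{2 d}{-28 + A}$
$\left(c{\left(-55,32 \right)} - 1099\right) + v{\left(46 \right)} = \left(2 \left(-55\right) \frac{1}{-28 + 32} - 1099\right) - 184 \left(5 + 46\right) = \left(2 \left(-55\right) \frac{1}{4} - 1099\right) - 184 \cdot 51 = \left(2 \left(-55\right) \frac{1}{4} - 1099\right) - 9384 = \left(- \frac{55}{2} - 1099\right) - 9384 = - \frac{2253}{2} - 9384 = - \frac{21021}{2}$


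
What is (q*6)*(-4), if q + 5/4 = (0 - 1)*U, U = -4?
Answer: -66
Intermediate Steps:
q = 11/4 (q = -5/4 + (0 - 1)*(-4) = -5/4 - 1*(-4) = -5/4 + 4 = 11/4 ≈ 2.7500)
(q*6)*(-4) = ((11/4)*6)*(-4) = (33/2)*(-4) = -66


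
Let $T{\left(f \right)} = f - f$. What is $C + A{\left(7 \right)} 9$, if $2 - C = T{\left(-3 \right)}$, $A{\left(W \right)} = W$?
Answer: $65$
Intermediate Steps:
$T{\left(f \right)} = 0$
$C = 2$ ($C = 2 - 0 = 2 + 0 = 2$)
$C + A{\left(7 \right)} 9 = 2 + 7 \cdot 9 = 2 + 63 = 65$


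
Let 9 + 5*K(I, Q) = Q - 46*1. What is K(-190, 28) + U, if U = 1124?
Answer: 5593/5 ≈ 1118.6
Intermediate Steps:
K(I, Q) = -11 + Q/5 (K(I, Q) = -9/5 + (Q - 46*1)/5 = -9/5 + (Q - 46)/5 = -9/5 + (-46 + Q)/5 = -9/5 + (-46/5 + Q/5) = -11 + Q/5)
K(-190, 28) + U = (-11 + (⅕)*28) + 1124 = (-11 + 28/5) + 1124 = -27/5 + 1124 = 5593/5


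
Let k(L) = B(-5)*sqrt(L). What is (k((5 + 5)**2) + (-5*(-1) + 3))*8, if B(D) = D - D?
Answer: 64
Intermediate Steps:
B(D) = 0
k(L) = 0 (k(L) = 0*sqrt(L) = 0)
(k((5 + 5)**2) + (-5*(-1) + 3))*8 = (0 + (-5*(-1) + 3))*8 = (0 + (5 + 3))*8 = (0 + 8)*8 = 8*8 = 64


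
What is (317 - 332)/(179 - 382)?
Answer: 15/203 ≈ 0.073892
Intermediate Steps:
(317 - 332)/(179 - 382) = -15/(-203) = -15*(-1/203) = 15/203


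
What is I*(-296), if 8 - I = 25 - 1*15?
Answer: 592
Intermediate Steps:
I = -2 (I = 8 - (25 - 1*15) = 8 - (25 - 15) = 8 - 1*10 = 8 - 10 = -2)
I*(-296) = -2*(-296) = 592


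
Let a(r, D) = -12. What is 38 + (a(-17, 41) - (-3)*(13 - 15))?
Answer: 20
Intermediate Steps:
38 + (a(-17, 41) - (-3)*(13 - 15)) = 38 + (-12 - (-3)*(13 - 15)) = 38 + (-12 - (-3)*(-2)) = 38 + (-12 - 1*6) = 38 + (-12 - 6) = 38 - 18 = 20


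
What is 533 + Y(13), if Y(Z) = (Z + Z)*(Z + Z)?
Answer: 1209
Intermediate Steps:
Y(Z) = 4*Z² (Y(Z) = (2*Z)*(2*Z) = 4*Z²)
533 + Y(13) = 533 + 4*13² = 533 + 4*169 = 533 + 676 = 1209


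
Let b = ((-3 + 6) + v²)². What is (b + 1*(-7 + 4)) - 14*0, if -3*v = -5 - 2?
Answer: 5533/81 ≈ 68.309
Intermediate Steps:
v = 7/3 (v = -(-5 - 2)/3 = -⅓*(-7) = 7/3 ≈ 2.3333)
b = 5776/81 (b = ((-3 + 6) + (7/3)²)² = (3 + 49/9)² = (76/9)² = 5776/81 ≈ 71.309)
(b + 1*(-7 + 4)) - 14*0 = (5776/81 + 1*(-7 + 4)) - 14*0 = (5776/81 + 1*(-3)) + 0 = (5776/81 - 3) + 0 = 5533/81 + 0 = 5533/81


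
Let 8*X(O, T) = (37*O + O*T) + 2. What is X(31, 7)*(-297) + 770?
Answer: -199771/4 ≈ -49943.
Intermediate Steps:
X(O, T) = ¼ + 37*O/8 + O*T/8 (X(O, T) = ((37*O + O*T) + 2)/8 = (2 + 37*O + O*T)/8 = ¼ + 37*O/8 + O*T/8)
X(31, 7)*(-297) + 770 = (¼ + (37/8)*31 + (⅛)*31*7)*(-297) + 770 = (¼ + 1147/8 + 217/8)*(-297) + 770 = (683/4)*(-297) + 770 = -202851/4 + 770 = -199771/4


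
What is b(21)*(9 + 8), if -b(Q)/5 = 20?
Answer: -1700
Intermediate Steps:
b(Q) = -100 (b(Q) = -5*20 = -100)
b(21)*(9 + 8) = -100*(9 + 8) = -100*17 = -1700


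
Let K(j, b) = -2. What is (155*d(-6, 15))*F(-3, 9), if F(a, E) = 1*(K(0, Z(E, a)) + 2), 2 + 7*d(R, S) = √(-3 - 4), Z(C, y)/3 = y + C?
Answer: 0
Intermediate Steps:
Z(C, y) = 3*C + 3*y (Z(C, y) = 3*(y + C) = 3*(C + y) = 3*C + 3*y)
d(R, S) = -2/7 + I*√7/7 (d(R, S) = -2/7 + √(-3 - 4)/7 = -2/7 + √(-7)/7 = -2/7 + (I*√7)/7 = -2/7 + I*√7/7)
F(a, E) = 0 (F(a, E) = 1*(-2 + 2) = 1*0 = 0)
(155*d(-6, 15))*F(-3, 9) = (155*(-2/7 + I*√7/7))*0 = (-310/7 + 155*I*√7/7)*0 = 0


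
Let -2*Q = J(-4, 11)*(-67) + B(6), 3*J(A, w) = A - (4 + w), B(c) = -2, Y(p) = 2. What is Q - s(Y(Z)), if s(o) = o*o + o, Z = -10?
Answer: -1303/6 ≈ -217.17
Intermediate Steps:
s(o) = o + o**2 (s(o) = o**2 + o = o + o**2)
J(A, w) = -4/3 - w/3 + A/3 (J(A, w) = (A - (4 + w))/3 = (A + (-4 - w))/3 = (-4 + A - w)/3 = -4/3 - w/3 + A/3)
Q = -1267/6 (Q = -((-4/3 - 1/3*11 + (1/3)*(-4))*(-67) - 2)/2 = -((-4/3 - 11/3 - 4/3)*(-67) - 2)/2 = -(-19/3*(-67) - 2)/2 = -(1273/3 - 2)/2 = -1/2*1267/3 = -1267/6 ≈ -211.17)
Q - s(Y(Z)) = -1267/6 - 2*(1 + 2) = -1267/6 - 2*3 = -1267/6 - 1*6 = -1267/6 - 6 = -1303/6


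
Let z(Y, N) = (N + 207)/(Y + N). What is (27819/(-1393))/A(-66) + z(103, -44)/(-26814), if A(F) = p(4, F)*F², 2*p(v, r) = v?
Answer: -232265249/96965537592 ≈ -0.0023953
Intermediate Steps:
p(v, r) = v/2
z(Y, N) = (207 + N)/(N + Y)
A(F) = 2*F² (A(F) = ((½)*4)*F² = 2*F²)
(27819/(-1393))/A(-66) + z(103, -44)/(-26814) = (27819/(-1393))/((2*(-66)²)) + ((207 - 44)/(-44 + 103))/(-26814) = (27819*(-1/1393))/((2*4356)) + (163/59)*(-1/26814) = -27819/1393/8712 + ((1/59)*163)*(-1/26814) = -27819/1393*1/8712 + (163/59)*(-1/26814) = -281/122584 - 163/1582026 = -232265249/96965537592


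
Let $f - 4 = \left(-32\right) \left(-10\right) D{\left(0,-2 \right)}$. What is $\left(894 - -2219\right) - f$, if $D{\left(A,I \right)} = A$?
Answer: $3109$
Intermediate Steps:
$f = 4$ ($f = 4 + \left(-32\right) \left(-10\right) 0 = 4 + 320 \cdot 0 = 4 + 0 = 4$)
$\left(894 - -2219\right) - f = \left(894 - -2219\right) - 4 = \left(894 + 2219\right) - 4 = 3113 - 4 = 3109$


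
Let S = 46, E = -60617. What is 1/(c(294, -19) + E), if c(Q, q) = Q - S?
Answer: -1/60369 ≈ -1.6565e-5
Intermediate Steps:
c(Q, q) = -46 + Q (c(Q, q) = Q - 1*46 = Q - 46 = -46 + Q)
1/(c(294, -19) + E) = 1/((-46 + 294) - 60617) = 1/(248 - 60617) = 1/(-60369) = -1/60369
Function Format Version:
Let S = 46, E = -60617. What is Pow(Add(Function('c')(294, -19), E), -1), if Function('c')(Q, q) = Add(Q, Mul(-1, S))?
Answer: Rational(-1, 60369) ≈ -1.6565e-5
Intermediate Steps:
Function('c')(Q, q) = Add(-46, Q) (Function('c')(Q, q) = Add(Q, Mul(-1, 46)) = Add(Q, -46) = Add(-46, Q))
Pow(Add(Function('c')(294, -19), E), -1) = Pow(Add(Add(-46, 294), -60617), -1) = Pow(Add(248, -60617), -1) = Pow(-60369, -1) = Rational(-1, 60369)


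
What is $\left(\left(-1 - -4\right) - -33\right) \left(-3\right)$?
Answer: $-108$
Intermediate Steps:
$\left(\left(-1 - -4\right) - -33\right) \left(-3\right) = \left(\left(-1 + 4\right) + 33\right) \left(-3\right) = \left(3 + 33\right) \left(-3\right) = 36 \left(-3\right) = -108$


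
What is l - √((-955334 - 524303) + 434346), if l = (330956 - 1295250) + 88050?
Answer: -876244 - I*√1045291 ≈ -8.7624e+5 - 1022.4*I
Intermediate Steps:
l = -876244 (l = -964294 + 88050 = -876244)
l - √((-955334 - 524303) + 434346) = -876244 - √((-955334 - 524303) + 434346) = -876244 - √(-1479637 + 434346) = -876244 - √(-1045291) = -876244 - I*√1045291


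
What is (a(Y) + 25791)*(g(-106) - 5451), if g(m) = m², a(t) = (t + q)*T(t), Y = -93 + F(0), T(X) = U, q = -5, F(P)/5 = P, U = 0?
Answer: 149200935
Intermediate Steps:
F(P) = 5*P
T(X) = 0
Y = -93 (Y = -93 + 5*0 = -93 + 0 = -93)
a(t) = 0 (a(t) = (t - 5)*0 = (-5 + t)*0 = 0)
(a(Y) + 25791)*(g(-106) - 5451) = (0 + 25791)*((-106)² - 5451) = 25791*(11236 - 5451) = 25791*5785 = 149200935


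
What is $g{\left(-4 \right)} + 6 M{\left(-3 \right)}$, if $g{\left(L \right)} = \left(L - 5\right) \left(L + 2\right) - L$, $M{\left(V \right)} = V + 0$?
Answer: $4$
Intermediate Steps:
$M{\left(V \right)} = V$
$g{\left(L \right)} = - L + \left(-5 + L\right) \left(2 + L\right)$ ($g{\left(L \right)} = \left(-5 + L\right) \left(2 + L\right) - L = - L + \left(-5 + L\right) \left(2 + L\right)$)
$g{\left(-4 \right)} + 6 M{\left(-3 \right)} = \left(-10 + \left(-4\right)^{2} - -16\right) + 6 \left(-3\right) = \left(-10 + 16 + 16\right) - 18 = 22 - 18 = 4$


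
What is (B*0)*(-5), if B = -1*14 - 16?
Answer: 0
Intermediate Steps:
B = -30 (B = -14 - 16 = -30)
(B*0)*(-5) = -30*0*(-5) = 0*(-5) = 0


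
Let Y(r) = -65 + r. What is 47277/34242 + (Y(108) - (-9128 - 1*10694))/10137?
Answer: 386488093/115703718 ≈ 3.3403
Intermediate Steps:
47277/34242 + (Y(108) - (-9128 - 1*10694))/10137 = 47277/34242 + ((-65 + 108) - (-9128 - 1*10694))/10137 = 47277*(1/34242) + (43 - (-9128 - 10694))*(1/10137) = 15759/11414 + (43 - 1*(-19822))*(1/10137) = 15759/11414 + (43 + 19822)*(1/10137) = 15759/11414 + 19865*(1/10137) = 15759/11414 + 19865/10137 = 386488093/115703718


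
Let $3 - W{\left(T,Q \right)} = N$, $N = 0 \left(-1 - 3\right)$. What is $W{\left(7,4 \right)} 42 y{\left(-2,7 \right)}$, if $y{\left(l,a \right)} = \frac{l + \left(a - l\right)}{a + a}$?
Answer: $63$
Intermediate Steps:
$N = 0$ ($N = 0 \left(-4\right) = 0$)
$y{\left(l,a \right)} = \frac{1}{2}$ ($y{\left(l,a \right)} = \frac{a}{2 a} = a \frac{1}{2 a} = \frac{1}{2}$)
$W{\left(T,Q \right)} = 3$ ($W{\left(T,Q \right)} = 3 - 0 = 3 + 0 = 3$)
$W{\left(7,4 \right)} 42 y{\left(-2,7 \right)} = 3 \cdot 42 \cdot \frac{1}{2} = 126 \cdot \frac{1}{2} = 63$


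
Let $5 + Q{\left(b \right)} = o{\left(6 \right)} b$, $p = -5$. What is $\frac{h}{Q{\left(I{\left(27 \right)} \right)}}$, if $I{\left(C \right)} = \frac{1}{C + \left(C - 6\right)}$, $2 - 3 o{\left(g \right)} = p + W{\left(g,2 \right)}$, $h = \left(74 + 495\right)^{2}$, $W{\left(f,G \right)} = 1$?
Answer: $- \frac{7770264}{119} \approx -65296.0$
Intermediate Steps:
$h = 323761$ ($h = 569^{2} = 323761$)
$o{\left(g \right)} = 2$ ($o{\left(g \right)} = \frac{2}{3} - \frac{-5 + 1}{3} = \frac{2}{3} - - \frac{4}{3} = \frac{2}{3} + \frac{4}{3} = 2$)
$I{\left(C \right)} = \frac{1}{-6 + 2 C}$ ($I{\left(C \right)} = \frac{1}{C + \left(-6 + C\right)} = \frac{1}{-6 + 2 C}$)
$Q{\left(b \right)} = -5 + 2 b$
$\frac{h}{Q{\left(I{\left(27 \right)} \right)}} = \frac{323761}{-5 + 2 \frac{1}{2 \left(-3 + 27\right)}} = \frac{323761}{-5 + 2 \frac{1}{2 \cdot 24}} = \frac{323761}{-5 + 2 \cdot \frac{1}{2} \cdot \frac{1}{24}} = \frac{323761}{-5 + 2 \cdot \frac{1}{48}} = \frac{323761}{-5 + \frac{1}{24}} = \frac{323761}{- \frac{119}{24}} = 323761 \left(- \frac{24}{119}\right) = - \frac{7770264}{119}$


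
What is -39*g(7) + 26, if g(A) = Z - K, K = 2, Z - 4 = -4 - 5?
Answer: 299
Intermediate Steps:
Z = -5 (Z = 4 + (-4 - 5) = 4 - 9 = -5)
g(A) = -7 (g(A) = -5 - 1*2 = -5 - 2 = -7)
-39*g(7) + 26 = -39*(-7) + 26 = 273 + 26 = 299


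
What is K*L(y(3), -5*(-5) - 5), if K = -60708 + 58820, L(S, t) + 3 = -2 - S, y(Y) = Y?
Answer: 15104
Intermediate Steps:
L(S, t) = -5 - S (L(S, t) = -3 + (-2 - S) = -5 - S)
K = -1888
K*L(y(3), -5*(-5) - 5) = -1888*(-5 - 1*3) = -1888*(-5 - 3) = -1888*(-8) = 15104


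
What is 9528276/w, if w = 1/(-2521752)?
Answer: -24027949059552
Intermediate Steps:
w = -1/2521752 ≈ -3.9655e-7
9528276/w = 9528276/(-1/2521752) = 9528276*(-2521752) = -24027949059552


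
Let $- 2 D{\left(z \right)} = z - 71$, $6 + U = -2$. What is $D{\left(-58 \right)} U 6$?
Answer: $-3096$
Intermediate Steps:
$U = -8$ ($U = -6 - 2 = -8$)
$D{\left(z \right)} = \frac{71}{2} - \frac{z}{2}$ ($D{\left(z \right)} = - \frac{z - 71}{2} = - \frac{-71 + z}{2} = \frac{71}{2} - \frac{z}{2}$)
$D{\left(-58 \right)} U 6 = \left(\frac{71}{2} - -29\right) \left(\left(-8\right) 6\right) = \left(\frac{71}{2} + 29\right) \left(-48\right) = \frac{129}{2} \left(-48\right) = -3096$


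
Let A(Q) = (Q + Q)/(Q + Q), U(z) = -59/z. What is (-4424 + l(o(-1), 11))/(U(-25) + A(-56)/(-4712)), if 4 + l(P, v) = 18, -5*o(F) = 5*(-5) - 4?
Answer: -57722000/30887 ≈ -1868.8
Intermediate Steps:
o(F) = 29/5 (o(F) = -(5*(-5) - 4)/5 = -(-25 - 4)/5 = -1/5*(-29) = 29/5)
l(P, v) = 14 (l(P, v) = -4 + 18 = 14)
A(Q) = 1 (A(Q) = (2*Q)/((2*Q)) = (2*Q)*(1/(2*Q)) = 1)
(-4424 + l(o(-1), 11))/(U(-25) + A(-56)/(-4712)) = (-4424 + 14)/(-59/(-25) + 1/(-4712)) = -4410/(-59*(-1/25) + 1*(-1/4712)) = -4410/(59/25 - 1/4712) = -4410/277983/117800 = -4410*117800/277983 = -57722000/30887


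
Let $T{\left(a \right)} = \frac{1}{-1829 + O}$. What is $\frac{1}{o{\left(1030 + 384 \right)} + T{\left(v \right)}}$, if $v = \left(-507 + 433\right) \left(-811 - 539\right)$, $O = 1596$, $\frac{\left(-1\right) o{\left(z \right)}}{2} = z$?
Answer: $- \frac{233}{658925} \approx -0.00035361$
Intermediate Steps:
$o{\left(z \right)} = - 2 z$
$v = 99900$ ($v = \left(-74\right) \left(-1350\right) = 99900$)
$T{\left(a \right)} = - \frac{1}{233}$ ($T{\left(a \right)} = \frac{1}{-1829 + 1596} = \frac{1}{-233} = - \frac{1}{233}$)
$\frac{1}{o{\left(1030 + 384 \right)} + T{\left(v \right)}} = \frac{1}{- 2 \left(1030 + 384\right) - \frac{1}{233}} = \frac{1}{\left(-2\right) 1414 - \frac{1}{233}} = \frac{1}{-2828 - \frac{1}{233}} = \frac{1}{- \frac{658925}{233}} = - \frac{233}{658925}$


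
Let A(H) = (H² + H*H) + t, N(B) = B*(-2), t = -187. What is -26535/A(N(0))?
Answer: 26535/187 ≈ 141.90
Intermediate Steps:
N(B) = -2*B
A(H) = -187 + 2*H² (A(H) = (H² + H*H) - 187 = (H² + H²) - 187 = 2*H² - 187 = -187 + 2*H²)
-26535/A(N(0)) = -26535/(-187 + 2*(-2*0)²) = -26535/(-187 + 2*0²) = -26535/(-187 + 2*0) = -26535/(-187 + 0) = -26535/(-187) = -26535*(-1/187) = 26535/187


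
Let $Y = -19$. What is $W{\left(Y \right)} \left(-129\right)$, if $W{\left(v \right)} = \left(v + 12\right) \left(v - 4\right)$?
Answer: $-20769$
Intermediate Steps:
$W{\left(v \right)} = \left(-4 + v\right) \left(12 + v\right)$ ($W{\left(v \right)} = \left(12 + v\right) \left(-4 + v\right) = \left(-4 + v\right) \left(12 + v\right)$)
$W{\left(Y \right)} \left(-129\right) = \left(-48 + \left(-19\right)^{2} + 8 \left(-19\right)\right) \left(-129\right) = \left(-48 + 361 - 152\right) \left(-129\right) = 161 \left(-129\right) = -20769$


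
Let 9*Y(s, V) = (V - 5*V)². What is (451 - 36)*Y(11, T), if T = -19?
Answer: 2397040/9 ≈ 2.6634e+5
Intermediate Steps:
Y(s, V) = 16*V²/9 (Y(s, V) = (V - 5*V)²/9 = (-4*V)²/9 = (16*V²)/9 = 16*V²/9)
(451 - 36)*Y(11, T) = (451 - 36)*((16/9)*(-19)²) = 415*((16/9)*361) = 415*(5776/9) = 2397040/9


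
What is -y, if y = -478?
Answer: 478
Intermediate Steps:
-y = -1*(-478) = 478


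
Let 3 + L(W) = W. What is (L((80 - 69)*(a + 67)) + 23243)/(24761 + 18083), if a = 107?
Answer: 12577/21422 ≈ 0.58711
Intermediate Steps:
L(W) = -3 + W
(L((80 - 69)*(a + 67)) + 23243)/(24761 + 18083) = ((-3 + (80 - 69)*(107 + 67)) + 23243)/(24761 + 18083) = ((-3 + 11*174) + 23243)/42844 = ((-3 + 1914) + 23243)*(1/42844) = (1911 + 23243)*(1/42844) = 25154*(1/42844) = 12577/21422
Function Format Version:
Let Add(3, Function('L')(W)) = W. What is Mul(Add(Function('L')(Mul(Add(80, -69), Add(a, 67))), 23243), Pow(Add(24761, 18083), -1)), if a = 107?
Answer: Rational(12577, 21422) ≈ 0.58711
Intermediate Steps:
Function('L')(W) = Add(-3, W)
Mul(Add(Function('L')(Mul(Add(80, -69), Add(a, 67))), 23243), Pow(Add(24761, 18083), -1)) = Mul(Add(Add(-3, Mul(Add(80, -69), Add(107, 67))), 23243), Pow(Add(24761, 18083), -1)) = Mul(Add(Add(-3, Mul(11, 174)), 23243), Pow(42844, -1)) = Mul(Add(Add(-3, 1914), 23243), Rational(1, 42844)) = Mul(Add(1911, 23243), Rational(1, 42844)) = Mul(25154, Rational(1, 42844)) = Rational(12577, 21422)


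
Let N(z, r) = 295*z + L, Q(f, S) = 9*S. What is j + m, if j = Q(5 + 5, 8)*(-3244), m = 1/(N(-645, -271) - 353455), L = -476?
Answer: -127109107009/544206 ≈ -2.3357e+5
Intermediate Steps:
N(z, r) = -476 + 295*z (N(z, r) = 295*z - 476 = -476 + 295*z)
m = -1/544206 (m = 1/((-476 + 295*(-645)) - 353455) = 1/((-476 - 190275) - 353455) = 1/(-190751 - 353455) = 1/(-544206) = -1/544206 ≈ -1.8375e-6)
j = -233568 (j = (9*8)*(-3244) = 72*(-3244) = -233568)
j + m = -233568 - 1/544206 = -127109107009/544206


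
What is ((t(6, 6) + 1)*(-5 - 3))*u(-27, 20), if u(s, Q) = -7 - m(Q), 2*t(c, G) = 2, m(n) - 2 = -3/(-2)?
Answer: 168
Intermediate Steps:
m(n) = 7/2 (m(n) = 2 - 3/(-2) = 2 - 3*(-1/2) = 2 + 3/2 = 7/2)
t(c, G) = 1 (t(c, G) = (1/2)*2 = 1)
u(s, Q) = -21/2 (u(s, Q) = -7 - 1*7/2 = -7 - 7/2 = -21/2)
((t(6, 6) + 1)*(-5 - 3))*u(-27, 20) = ((1 + 1)*(-5 - 3))*(-21/2) = (2*(-8))*(-21/2) = -16*(-21/2) = 168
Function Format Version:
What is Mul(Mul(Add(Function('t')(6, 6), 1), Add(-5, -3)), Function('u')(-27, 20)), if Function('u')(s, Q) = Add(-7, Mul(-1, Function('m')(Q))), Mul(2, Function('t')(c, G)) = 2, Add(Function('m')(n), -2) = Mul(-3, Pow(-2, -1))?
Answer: 168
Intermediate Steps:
Function('m')(n) = Rational(7, 2) (Function('m')(n) = Add(2, Mul(-3, Pow(-2, -1))) = Add(2, Mul(-3, Rational(-1, 2))) = Add(2, Rational(3, 2)) = Rational(7, 2))
Function('t')(c, G) = 1 (Function('t')(c, G) = Mul(Rational(1, 2), 2) = 1)
Function('u')(s, Q) = Rational(-21, 2) (Function('u')(s, Q) = Add(-7, Mul(-1, Rational(7, 2))) = Add(-7, Rational(-7, 2)) = Rational(-21, 2))
Mul(Mul(Add(Function('t')(6, 6), 1), Add(-5, -3)), Function('u')(-27, 20)) = Mul(Mul(Add(1, 1), Add(-5, -3)), Rational(-21, 2)) = Mul(Mul(2, -8), Rational(-21, 2)) = Mul(-16, Rational(-21, 2)) = 168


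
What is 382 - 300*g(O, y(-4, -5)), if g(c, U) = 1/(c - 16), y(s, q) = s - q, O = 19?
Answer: 282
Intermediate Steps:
g(c, U) = 1/(-16 + c)
382 - 300*g(O, y(-4, -5)) = 382 - 300/(-16 + 19) = 382 - 300/3 = 382 - 300*1/3 = 382 - 100 = 282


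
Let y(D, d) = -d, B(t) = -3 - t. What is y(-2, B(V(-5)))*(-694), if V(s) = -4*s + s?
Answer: -12492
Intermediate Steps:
V(s) = -3*s
y(-2, B(V(-5)))*(-694) = -(-3 - (-3)*(-5))*(-694) = -(-3 - 1*15)*(-694) = -(-3 - 15)*(-694) = -1*(-18)*(-694) = 18*(-694) = -12492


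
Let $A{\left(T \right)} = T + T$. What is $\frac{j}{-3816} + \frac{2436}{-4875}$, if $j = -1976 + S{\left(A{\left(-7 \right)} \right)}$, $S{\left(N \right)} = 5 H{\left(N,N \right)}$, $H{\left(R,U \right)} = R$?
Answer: $\frac{37693}{1033500} \approx 0.036471$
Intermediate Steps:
$A{\left(T \right)} = 2 T$
$S{\left(N \right)} = 5 N$
$j = -2046$ ($j = -1976 + 5 \cdot 2 \left(-7\right) = -1976 + 5 \left(-14\right) = -1976 - 70 = -2046$)
$\frac{j}{-3816} + \frac{2436}{-4875} = - \frac{2046}{-3816} + \frac{2436}{-4875} = \left(-2046\right) \left(- \frac{1}{3816}\right) + 2436 \left(- \frac{1}{4875}\right) = \frac{341}{636} - \frac{812}{1625} = \frac{37693}{1033500}$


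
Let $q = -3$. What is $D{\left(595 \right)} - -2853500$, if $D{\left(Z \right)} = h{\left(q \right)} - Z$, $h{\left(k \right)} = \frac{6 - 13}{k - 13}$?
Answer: $\frac{45646487}{16} \approx 2.8529 \cdot 10^{6}$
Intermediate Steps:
$h{\left(k \right)} = - \frac{7}{-13 + k}$
$D{\left(Z \right)} = \frac{7}{16} - Z$ ($D{\left(Z \right)} = - \frac{7}{-13 - 3} - Z = - \frac{7}{-16} - Z = \left(-7\right) \left(- \frac{1}{16}\right) - Z = \frac{7}{16} - Z$)
$D{\left(595 \right)} - -2853500 = \left(\frac{7}{16} - 595\right) - -2853500 = \left(\frac{7}{16} - 595\right) + 2853500 = - \frac{9513}{16} + 2853500 = \frac{45646487}{16}$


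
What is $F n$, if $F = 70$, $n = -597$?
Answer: $-41790$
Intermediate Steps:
$F n = 70 \left(-597\right) = -41790$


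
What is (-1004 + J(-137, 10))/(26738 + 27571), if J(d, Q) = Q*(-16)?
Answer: -388/18103 ≈ -0.021433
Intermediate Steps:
J(d, Q) = -16*Q
(-1004 + J(-137, 10))/(26738 + 27571) = (-1004 - 16*10)/(26738 + 27571) = (-1004 - 160)/54309 = -1164*1/54309 = -388/18103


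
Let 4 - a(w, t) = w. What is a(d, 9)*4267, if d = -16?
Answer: 85340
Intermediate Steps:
a(w, t) = 4 - w
a(d, 9)*4267 = (4 - 1*(-16))*4267 = (4 + 16)*4267 = 20*4267 = 85340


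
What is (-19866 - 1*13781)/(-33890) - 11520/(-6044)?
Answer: 148443817/51207790 ≈ 2.8989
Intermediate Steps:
(-19866 - 1*13781)/(-33890) - 11520/(-6044) = (-19866 - 13781)*(-1/33890) - 11520*(-1/6044) = -33647*(-1/33890) + 2880/1511 = 33647/33890 + 2880/1511 = 148443817/51207790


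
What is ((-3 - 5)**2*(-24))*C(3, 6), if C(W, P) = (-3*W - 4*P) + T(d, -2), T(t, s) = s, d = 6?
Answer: 53760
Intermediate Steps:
C(W, P) = -2 - 4*P - 3*W (C(W, P) = (-3*W - 4*P) - 2 = (-4*P - 3*W) - 2 = -2 - 4*P - 3*W)
((-3 - 5)**2*(-24))*C(3, 6) = ((-3 - 5)**2*(-24))*(-2 - 4*6 - 3*3) = ((-8)**2*(-24))*(-2 - 24 - 9) = (64*(-24))*(-35) = -1536*(-35) = 53760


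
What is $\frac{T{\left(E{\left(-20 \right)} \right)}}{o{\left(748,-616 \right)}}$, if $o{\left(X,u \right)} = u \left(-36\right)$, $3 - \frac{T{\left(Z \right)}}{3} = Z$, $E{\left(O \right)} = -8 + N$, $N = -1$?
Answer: $\frac{1}{616} \approx 0.0016234$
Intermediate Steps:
$E{\left(O \right)} = -9$ ($E{\left(O \right)} = -8 - 1 = -9$)
$T{\left(Z \right)} = 9 - 3 Z$
$o{\left(X,u \right)} = - 36 u$
$\frac{T{\left(E{\left(-20 \right)} \right)}}{o{\left(748,-616 \right)}} = \frac{9 - -27}{\left(-36\right) \left(-616\right)} = \frac{9 + 27}{22176} = 36 \cdot \frac{1}{22176} = \frac{1}{616}$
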